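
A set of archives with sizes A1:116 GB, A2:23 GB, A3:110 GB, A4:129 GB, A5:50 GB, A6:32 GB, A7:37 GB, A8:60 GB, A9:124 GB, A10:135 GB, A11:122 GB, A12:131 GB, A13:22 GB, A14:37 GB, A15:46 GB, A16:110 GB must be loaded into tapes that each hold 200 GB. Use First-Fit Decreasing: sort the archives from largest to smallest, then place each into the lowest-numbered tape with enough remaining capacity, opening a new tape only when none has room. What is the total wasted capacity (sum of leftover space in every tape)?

316

Sorted descending: 135, 131, 129, 124, 122, 116, 110, 110, 60, 50, 46, 37, 37, 32, 23, 22.
135 GB → tape 1 (remaining 65 GB)
131 GB → tape 2 (remaining 69 GB)
129 GB → tape 3 (remaining 71 GB)
124 GB → tape 4 (remaining 76 GB)
122 GB → tape 5 (remaining 78 GB)
116 GB → tape 6 (remaining 84 GB)
110 GB → tape 7 (remaining 90 GB)
110 GB → tape 8 (remaining 90 GB)
60 GB → tape 1 (remaining 5 GB)
50 GB → tape 2 (remaining 19 GB)
46 GB → tape 3 (remaining 25 GB)
37 GB → tape 4 (remaining 39 GB)
37 GB → tape 4 (remaining 2 GB)
32 GB → tape 5 (remaining 46 GB)
23 GB → tape 3 (remaining 2 GB)
22 GB → tape 5 (remaining 24 GB)
8 tapes × 200 GB = 1600 GB; used 1284 GB; unused 316 GB.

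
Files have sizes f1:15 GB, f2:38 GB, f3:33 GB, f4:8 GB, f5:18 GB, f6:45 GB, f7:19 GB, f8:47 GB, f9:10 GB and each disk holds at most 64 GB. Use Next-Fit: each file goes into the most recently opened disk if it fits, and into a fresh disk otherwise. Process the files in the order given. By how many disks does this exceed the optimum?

0

Next-Fit: [15,38] [33,8,18] [45,19] [47,10] → 4 disks.
Total size 233 GB; any packing needs at least ⌈233/64⌉ = 4 disks.
So 4 is already optimal.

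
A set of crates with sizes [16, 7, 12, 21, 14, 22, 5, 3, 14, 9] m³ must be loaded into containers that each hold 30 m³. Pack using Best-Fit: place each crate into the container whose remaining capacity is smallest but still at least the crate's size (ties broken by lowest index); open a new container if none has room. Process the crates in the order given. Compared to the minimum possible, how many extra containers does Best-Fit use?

0

Best-Fit: [16,7,5] [12,14,3] [21,9] [22] [14] → 5 containers.
Total size 123 m³; any packing needs at least ⌈123/30⌉ = 5 containers.
So 5 is already optimal.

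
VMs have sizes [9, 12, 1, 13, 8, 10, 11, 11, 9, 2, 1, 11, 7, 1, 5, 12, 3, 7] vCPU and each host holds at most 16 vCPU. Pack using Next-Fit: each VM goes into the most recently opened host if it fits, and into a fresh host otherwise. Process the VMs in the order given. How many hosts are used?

12 hosts

Put 9 vCPU in host 1; 7 vCPU remain.
Put 12 vCPU in host 2; 4 vCPU remain.
Put 1 vCPU in host 2; 3 vCPU remain.
Put 13 vCPU in host 3; 3 vCPU remain.
Put 8 vCPU in host 4; 8 vCPU remain.
Put 10 vCPU in host 5; 6 vCPU remain.
Put 11 vCPU in host 6; 5 vCPU remain.
Put 11 vCPU in host 7; 5 vCPU remain.
Put 9 vCPU in host 8; 7 vCPU remain.
Put 2 vCPU in host 8; 5 vCPU remain.
Put 1 vCPU in host 8; 4 vCPU remain.
Put 11 vCPU in host 9; 5 vCPU remain.
Put 7 vCPU in host 10; 9 vCPU remain.
Put 1 vCPU in host 10; 8 vCPU remain.
Put 5 vCPU in host 10; 3 vCPU remain.
Put 12 vCPU in host 11; 4 vCPU remain.
Put 3 vCPU in host 11; 1 vCPU remain.
Put 7 vCPU in host 12; 9 vCPU remain.
Final hosts: [9] [12,1] [13] [8] [10] [11] [11] [9,2,1] [11] [7,1,5] [12,3] [7].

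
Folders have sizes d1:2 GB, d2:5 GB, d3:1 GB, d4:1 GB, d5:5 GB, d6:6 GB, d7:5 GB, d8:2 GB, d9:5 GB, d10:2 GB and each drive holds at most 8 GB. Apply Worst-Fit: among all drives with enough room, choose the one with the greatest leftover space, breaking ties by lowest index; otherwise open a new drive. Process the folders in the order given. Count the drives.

d1 (2 GB) → drive 1 (remaining 6 GB)
d2 (5 GB) → drive 1 (remaining 1 GB)
d3 (1 GB) → drive 1 (remaining 0 GB)
d4 (1 GB) → drive 2 (remaining 7 GB)
d5 (5 GB) → drive 2 (remaining 2 GB)
d6 (6 GB) → drive 3 (remaining 2 GB)
d7 (5 GB) → drive 4 (remaining 3 GB)
d8 (2 GB) → drive 4 (remaining 1 GB)
d9 (5 GB) → drive 5 (remaining 3 GB)
d10 (2 GB) → drive 5 (remaining 1 GB)

5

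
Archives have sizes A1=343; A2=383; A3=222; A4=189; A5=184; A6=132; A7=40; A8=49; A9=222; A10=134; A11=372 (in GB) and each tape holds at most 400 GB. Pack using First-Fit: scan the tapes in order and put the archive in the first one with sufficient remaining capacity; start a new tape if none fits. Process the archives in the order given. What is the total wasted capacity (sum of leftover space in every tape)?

A1 (343 GB) → tape 1 (remaining 57 GB)
A2 (383 GB) → tape 2 (remaining 17 GB)
A3 (222 GB) → tape 3 (remaining 178 GB)
A4 (189 GB) → tape 4 (remaining 211 GB)
A5 (184 GB) → tape 4 (remaining 27 GB)
A6 (132 GB) → tape 3 (remaining 46 GB)
A7 (40 GB) → tape 1 (remaining 17 GB)
A8 (49 GB) → tape 5 (remaining 351 GB)
A9 (222 GB) → tape 5 (remaining 129 GB)
A10 (134 GB) → tape 6 (remaining 266 GB)
A11 (372 GB) → tape 7 (remaining 28 GB)
7 tapes × 400 GB = 2800 GB; used 2270 GB; unused 530 GB.

530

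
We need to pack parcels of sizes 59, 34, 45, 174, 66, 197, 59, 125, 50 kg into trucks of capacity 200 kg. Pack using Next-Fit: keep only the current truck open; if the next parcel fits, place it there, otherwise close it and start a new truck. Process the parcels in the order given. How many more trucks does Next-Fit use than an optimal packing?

Next-Fit: [59,34,45] [174] [66] [197] [59,125] [50] → 6 trucks.
Total size 809 kg; any packing needs at least ⌈809/200⌉ = 5 trucks.
An optimal packing achieves that bound: [197] [174] [125,66] [59,59,50] [45,34] → 5 trucks.
Excess: 6 − 5 = 1.

1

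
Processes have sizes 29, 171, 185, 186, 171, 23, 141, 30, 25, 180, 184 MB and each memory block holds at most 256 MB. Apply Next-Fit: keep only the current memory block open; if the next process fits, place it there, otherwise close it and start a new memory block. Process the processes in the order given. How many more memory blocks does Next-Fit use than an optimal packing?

Next-Fit: [29,171] [185] [186] [171,23] [141,30,25] [180] [184] → 7 memory blocks.
7 processes exceed 128 MB (half the capacity), and no two of those can share a memory block, so at least 7 memory blocks are needed.
So 7 is already optimal.

0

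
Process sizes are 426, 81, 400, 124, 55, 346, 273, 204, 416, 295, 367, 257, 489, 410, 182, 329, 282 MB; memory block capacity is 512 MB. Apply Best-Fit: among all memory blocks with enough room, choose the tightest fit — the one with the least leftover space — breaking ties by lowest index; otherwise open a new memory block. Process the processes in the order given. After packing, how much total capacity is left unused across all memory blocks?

426 MB → memory block 1 (remaining 86 MB)
81 MB → memory block 1 (remaining 5 MB)
400 MB → memory block 2 (remaining 112 MB)
124 MB → memory block 3 (remaining 388 MB)
55 MB → memory block 2 (remaining 57 MB)
346 MB → memory block 3 (remaining 42 MB)
273 MB → memory block 4 (remaining 239 MB)
204 MB → memory block 4 (remaining 35 MB)
416 MB → memory block 5 (remaining 96 MB)
295 MB → memory block 6 (remaining 217 MB)
367 MB → memory block 7 (remaining 145 MB)
257 MB → memory block 8 (remaining 255 MB)
489 MB → memory block 9 (remaining 23 MB)
410 MB → memory block 10 (remaining 102 MB)
182 MB → memory block 6 (remaining 35 MB)
329 MB → memory block 11 (remaining 183 MB)
282 MB → memory block 12 (remaining 230 MB)
12 memory blocks × 512 MB = 6144 MB; used 4936 MB; unused 1208 MB.

1208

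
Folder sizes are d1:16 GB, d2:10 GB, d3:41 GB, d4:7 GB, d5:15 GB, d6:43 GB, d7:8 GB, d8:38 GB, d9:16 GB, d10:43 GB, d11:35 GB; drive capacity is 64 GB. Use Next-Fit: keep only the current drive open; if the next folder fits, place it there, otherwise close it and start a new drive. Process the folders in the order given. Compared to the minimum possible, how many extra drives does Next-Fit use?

Next-Fit: [16,10] [41,7,15] [43,8] [38,16] [43] [35] → 6 drives.
Total size 272 GB; any packing needs at least ⌈272/64⌉ = 5 drives.
An optimal packing achieves that bound: [43,16] [43,16] [41,15,8] [38,10,7] [35] → 5 drives.
Excess: 6 − 5 = 1.

1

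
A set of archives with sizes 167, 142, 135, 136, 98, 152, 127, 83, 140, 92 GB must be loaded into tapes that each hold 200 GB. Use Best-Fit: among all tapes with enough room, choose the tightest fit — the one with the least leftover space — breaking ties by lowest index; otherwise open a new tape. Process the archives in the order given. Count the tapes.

9 tapes

tape 1: place 167 GB, 33 GB left
tape 2: place 142 GB, 58 GB left
tape 3: place 135 GB, 65 GB left
tape 4: place 136 GB, 64 GB left
tape 5: place 98 GB, 102 GB left
tape 6: place 152 GB, 48 GB left
tape 7: place 127 GB, 73 GB left
tape 5: place 83 GB, 19 GB left
tape 8: place 140 GB, 60 GB left
tape 9: place 92 GB, 108 GB left
Final tapes: [167] [142] [135] [136] [98,83] [152] [127] [140] [92].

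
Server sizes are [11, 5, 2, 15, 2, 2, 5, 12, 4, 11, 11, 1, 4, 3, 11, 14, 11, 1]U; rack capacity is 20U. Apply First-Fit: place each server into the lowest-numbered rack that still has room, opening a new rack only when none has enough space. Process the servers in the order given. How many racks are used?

8 racks

11U → rack 1 (remaining 9U)
5U → rack 1 (remaining 4U)
2U → rack 1 (remaining 2U)
15U → rack 2 (remaining 5U)
2U → rack 1 (remaining 0U)
2U → rack 2 (remaining 3U)
5U → rack 3 (remaining 15U)
12U → rack 3 (remaining 3U)
4U → rack 4 (remaining 16U)
11U → rack 4 (remaining 5U)
11U → rack 5 (remaining 9U)
1U → rack 2 (remaining 2U)
4U → rack 4 (remaining 1U)
3U → rack 3 (remaining 0U)
11U → rack 6 (remaining 9U)
14U → rack 7 (remaining 6U)
11U → rack 8 (remaining 9U)
1U → rack 2 (remaining 1U)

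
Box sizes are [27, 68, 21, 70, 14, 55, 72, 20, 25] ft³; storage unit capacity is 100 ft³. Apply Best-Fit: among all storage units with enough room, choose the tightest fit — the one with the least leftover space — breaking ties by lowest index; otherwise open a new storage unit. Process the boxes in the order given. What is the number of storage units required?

storage unit 1: place 27 ft³, 73 ft³ left
storage unit 1: place 68 ft³, 5 ft³ left
storage unit 2: place 21 ft³, 79 ft³ left
storage unit 2: place 70 ft³, 9 ft³ left
storage unit 3: place 14 ft³, 86 ft³ left
storage unit 3: place 55 ft³, 31 ft³ left
storage unit 4: place 72 ft³, 28 ft³ left
storage unit 4: place 20 ft³, 8 ft³ left
storage unit 3: place 25 ft³, 6 ft³ left

4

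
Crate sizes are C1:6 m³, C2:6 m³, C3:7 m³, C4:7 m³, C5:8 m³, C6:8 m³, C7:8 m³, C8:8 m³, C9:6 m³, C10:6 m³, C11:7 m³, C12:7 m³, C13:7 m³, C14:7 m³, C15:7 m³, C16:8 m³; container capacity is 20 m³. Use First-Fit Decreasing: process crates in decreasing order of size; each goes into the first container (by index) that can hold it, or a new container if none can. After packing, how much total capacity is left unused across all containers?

27

Sorted descending: 8, 8, 8, 8, 8, 7, 7, 7, 7, 7, 7, 7, 6, 6, 6, 6.
Put 8 m³ in container 1; 12 m³ remain.
Put 8 m³ in container 1; 4 m³ remain.
Put 8 m³ in container 2; 12 m³ remain.
Put 8 m³ in container 2; 4 m³ remain.
Put 8 m³ in container 3; 12 m³ remain.
Put 7 m³ in container 3; 5 m³ remain.
Put 7 m³ in container 4; 13 m³ remain.
Put 7 m³ in container 4; 6 m³ remain.
Put 7 m³ in container 5; 13 m³ remain.
Put 7 m³ in container 5; 6 m³ remain.
Put 7 m³ in container 6; 13 m³ remain.
Put 7 m³ in container 6; 6 m³ remain.
Put 6 m³ in container 4; 0 m³ remain.
Put 6 m³ in container 5; 0 m³ remain.
Put 6 m³ in container 6; 0 m³ remain.
Put 6 m³ in container 7; 14 m³ remain.
7 containers × 20 m³ = 140 m³; used 113 m³; unused 27 m³.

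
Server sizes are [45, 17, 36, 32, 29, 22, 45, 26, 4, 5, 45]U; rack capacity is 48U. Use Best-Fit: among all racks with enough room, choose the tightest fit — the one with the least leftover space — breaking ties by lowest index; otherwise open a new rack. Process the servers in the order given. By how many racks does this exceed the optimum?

Best-Fit: [45] [17,29] [36,4,5] [32] [22,26] [45] [45] → 7 racks.
Total size 306U; any packing needs at least ⌈306/48⌉ = 7 racks.
So 7 is already optimal.

0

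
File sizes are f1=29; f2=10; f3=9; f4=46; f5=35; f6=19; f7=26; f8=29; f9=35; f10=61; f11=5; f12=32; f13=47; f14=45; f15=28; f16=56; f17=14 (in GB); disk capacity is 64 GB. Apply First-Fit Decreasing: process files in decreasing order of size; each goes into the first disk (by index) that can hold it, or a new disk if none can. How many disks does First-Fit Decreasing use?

9

Sorted descending: 61, 56, 47, 46, 45, 35, 35, 32, 29, 29, 28, 26, 19, 14, 10, 9, 5.
Put 61 GB in disk 1; 3 GB remain.
Put 56 GB in disk 2; 8 GB remain.
Put 47 GB in disk 3; 17 GB remain.
Put 46 GB in disk 4; 18 GB remain.
Put 45 GB in disk 5; 19 GB remain.
Put 35 GB in disk 6; 29 GB remain.
Put 35 GB in disk 7; 29 GB remain.
Put 32 GB in disk 8; 32 GB remain.
Put 29 GB in disk 6; 0 GB remain.
Put 29 GB in disk 7; 0 GB remain.
Put 28 GB in disk 8; 4 GB remain.
Put 26 GB in disk 9; 38 GB remain.
Put 19 GB in disk 5; 0 GB remain.
Put 14 GB in disk 3; 3 GB remain.
Put 10 GB in disk 4; 8 GB remain.
Put 9 GB in disk 9; 29 GB remain.
Put 5 GB in disk 2; 3 GB remain.
Final disks: [61] [56,5] [47,14] [46,10] [45,19] [35,29] [35,29] [32,28] [26,9].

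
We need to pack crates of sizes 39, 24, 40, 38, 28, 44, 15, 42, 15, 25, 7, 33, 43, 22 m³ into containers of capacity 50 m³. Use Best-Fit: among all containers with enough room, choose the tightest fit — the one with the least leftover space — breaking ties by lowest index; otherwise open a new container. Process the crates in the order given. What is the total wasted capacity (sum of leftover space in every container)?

85

Put 39 m³ in container 1; 11 m³ remain.
Put 24 m³ in container 2; 26 m³ remain.
Put 40 m³ in container 3; 10 m³ remain.
Put 38 m³ in container 4; 12 m³ remain.
Put 28 m³ in container 5; 22 m³ remain.
Put 44 m³ in container 6; 6 m³ remain.
Put 15 m³ in container 5; 7 m³ remain.
Put 42 m³ in container 7; 8 m³ remain.
Put 15 m³ in container 2; 11 m³ remain.
Put 25 m³ in container 8; 25 m³ remain.
Put 7 m³ in container 5; 0 m³ remain.
Put 33 m³ in container 9; 17 m³ remain.
Put 43 m³ in container 10; 7 m³ remain.
Put 22 m³ in container 8; 3 m³ remain.
10 containers × 50 m³ = 500 m³; used 415 m³; unused 85 m³.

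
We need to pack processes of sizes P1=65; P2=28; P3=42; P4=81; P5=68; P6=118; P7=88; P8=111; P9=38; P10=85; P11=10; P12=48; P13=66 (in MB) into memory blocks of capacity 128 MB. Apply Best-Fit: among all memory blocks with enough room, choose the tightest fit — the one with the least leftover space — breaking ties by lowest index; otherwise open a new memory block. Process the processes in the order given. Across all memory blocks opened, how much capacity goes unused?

176

P1 (65 MB) → memory block 1 (remaining 63 MB)
P2 (28 MB) → memory block 1 (remaining 35 MB)
P3 (42 MB) → memory block 2 (remaining 86 MB)
P4 (81 MB) → memory block 2 (remaining 5 MB)
P5 (68 MB) → memory block 3 (remaining 60 MB)
P6 (118 MB) → memory block 4 (remaining 10 MB)
P7 (88 MB) → memory block 5 (remaining 40 MB)
P8 (111 MB) → memory block 6 (remaining 17 MB)
P9 (38 MB) → memory block 5 (remaining 2 MB)
P10 (85 MB) → memory block 7 (remaining 43 MB)
P11 (10 MB) → memory block 4 (remaining 0 MB)
P12 (48 MB) → memory block 3 (remaining 12 MB)
P13 (66 MB) → memory block 8 (remaining 62 MB)
8 memory blocks × 128 MB = 1024 MB; used 848 MB; unused 176 MB.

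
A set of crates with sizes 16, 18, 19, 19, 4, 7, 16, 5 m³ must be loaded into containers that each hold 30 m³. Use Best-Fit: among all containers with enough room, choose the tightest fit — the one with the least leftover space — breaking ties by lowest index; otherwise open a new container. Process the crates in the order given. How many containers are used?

5

16 m³ → container 1 (remaining 14 m³)
18 m³ → container 2 (remaining 12 m³)
19 m³ → container 3 (remaining 11 m³)
19 m³ → container 4 (remaining 11 m³)
4 m³ → container 3 (remaining 7 m³)
7 m³ → container 3 (remaining 0 m³)
16 m³ → container 5 (remaining 14 m³)
5 m³ → container 4 (remaining 6 m³)
Final containers: [16] [18] [19,4,7] [19,5] [16].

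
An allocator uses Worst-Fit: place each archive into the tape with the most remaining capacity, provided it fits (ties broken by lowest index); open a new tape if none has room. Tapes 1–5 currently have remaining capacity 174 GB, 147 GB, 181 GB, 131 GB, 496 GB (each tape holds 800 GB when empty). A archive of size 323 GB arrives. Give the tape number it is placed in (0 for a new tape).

Tapes with room: tape 5 (496 GB).
Most room is tape 5 with 496 GB free.

5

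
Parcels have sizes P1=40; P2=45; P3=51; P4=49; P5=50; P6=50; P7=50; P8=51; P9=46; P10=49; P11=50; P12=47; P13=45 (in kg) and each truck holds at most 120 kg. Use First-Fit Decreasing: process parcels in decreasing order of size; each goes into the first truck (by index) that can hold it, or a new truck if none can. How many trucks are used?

7

Sorted descending: 51, 51, 50, 50, 50, 50, 49, 49, 47, 46, 45, 45, 40.
Put 51 kg in truck 1; 69 kg remain.
Put 51 kg in truck 1; 18 kg remain.
Put 50 kg in truck 2; 70 kg remain.
Put 50 kg in truck 2; 20 kg remain.
Put 50 kg in truck 3; 70 kg remain.
Put 50 kg in truck 3; 20 kg remain.
Put 49 kg in truck 4; 71 kg remain.
Put 49 kg in truck 4; 22 kg remain.
Put 47 kg in truck 5; 73 kg remain.
Put 46 kg in truck 5; 27 kg remain.
Put 45 kg in truck 6; 75 kg remain.
Put 45 kg in truck 6; 30 kg remain.
Put 40 kg in truck 7; 80 kg remain.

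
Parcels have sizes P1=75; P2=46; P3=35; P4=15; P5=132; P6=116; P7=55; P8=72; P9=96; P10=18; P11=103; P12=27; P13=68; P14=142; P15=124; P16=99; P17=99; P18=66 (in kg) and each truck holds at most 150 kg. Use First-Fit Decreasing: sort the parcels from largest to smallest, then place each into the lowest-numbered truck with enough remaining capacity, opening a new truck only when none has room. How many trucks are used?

Sorted descending: 142, 132, 124, 116, 103, 99, 99, 96, 75, 72, 68, 66, 55, 46, 35, 27, 18, 15.
142 kg → truck 1 (remaining 8 kg)
132 kg → truck 2 (remaining 18 kg)
124 kg → truck 3 (remaining 26 kg)
116 kg → truck 4 (remaining 34 kg)
103 kg → truck 5 (remaining 47 kg)
99 kg → truck 6 (remaining 51 kg)
99 kg → truck 7 (remaining 51 kg)
96 kg → truck 8 (remaining 54 kg)
75 kg → truck 9 (remaining 75 kg)
72 kg → truck 9 (remaining 3 kg)
68 kg → truck 10 (remaining 82 kg)
66 kg → truck 10 (remaining 16 kg)
55 kg → truck 11 (remaining 95 kg)
46 kg → truck 5 (remaining 1 kg)
35 kg → truck 6 (remaining 16 kg)
27 kg → truck 4 (remaining 7 kg)
18 kg → truck 2 (remaining 0 kg)
15 kg → truck 3 (remaining 11 kg)

11 trucks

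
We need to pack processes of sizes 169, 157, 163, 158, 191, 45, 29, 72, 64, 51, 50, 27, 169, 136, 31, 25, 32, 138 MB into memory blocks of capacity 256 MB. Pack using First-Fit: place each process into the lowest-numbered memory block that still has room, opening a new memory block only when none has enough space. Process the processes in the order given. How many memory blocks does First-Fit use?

memory block 1: place 169 MB, 87 MB left
memory block 2: place 157 MB, 99 MB left
memory block 3: place 163 MB, 93 MB left
memory block 4: place 158 MB, 98 MB left
memory block 5: place 191 MB, 65 MB left
memory block 1: place 45 MB, 42 MB left
memory block 1: place 29 MB, 13 MB left
memory block 2: place 72 MB, 27 MB left
memory block 3: place 64 MB, 29 MB left
memory block 4: place 51 MB, 47 MB left
memory block 5: place 50 MB, 15 MB left
memory block 2: place 27 MB, 0 MB left
memory block 6: place 169 MB, 87 MB left
memory block 7: place 136 MB, 120 MB left
memory block 4: place 31 MB, 16 MB left
memory block 3: place 25 MB, 4 MB left
memory block 6: place 32 MB, 55 MB left
memory block 8: place 138 MB, 118 MB left

8 memory blocks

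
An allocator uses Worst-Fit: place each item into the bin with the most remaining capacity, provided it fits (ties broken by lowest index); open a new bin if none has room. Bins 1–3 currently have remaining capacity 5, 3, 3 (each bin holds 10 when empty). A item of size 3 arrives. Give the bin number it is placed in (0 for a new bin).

1

Bins with room: bin 1 (5), bin 2 (3), bin 3 (3).
Most room is bin 1 with 5 free.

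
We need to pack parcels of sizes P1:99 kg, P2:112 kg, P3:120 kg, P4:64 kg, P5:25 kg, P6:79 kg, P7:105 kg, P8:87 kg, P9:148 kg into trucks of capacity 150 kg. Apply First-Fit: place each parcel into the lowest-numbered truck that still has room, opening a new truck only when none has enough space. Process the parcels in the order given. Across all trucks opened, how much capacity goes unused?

truck 1: place P1 (99 kg), 51 kg left
truck 2: place P2 (112 kg), 38 kg left
truck 3: place P3 (120 kg), 30 kg left
truck 4: place P4 (64 kg), 86 kg left
truck 1: place P5 (25 kg), 26 kg left
truck 4: place P6 (79 kg), 7 kg left
truck 5: place P7 (105 kg), 45 kg left
truck 6: place P8 (87 kg), 63 kg left
truck 7: place P9 (148 kg), 2 kg left
7 trucks × 150 kg = 1050 kg; used 839 kg; unused 211 kg.

211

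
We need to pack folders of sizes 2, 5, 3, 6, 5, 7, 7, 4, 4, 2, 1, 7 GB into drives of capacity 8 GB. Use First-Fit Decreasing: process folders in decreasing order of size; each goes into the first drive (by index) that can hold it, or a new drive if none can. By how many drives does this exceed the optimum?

0

First-Fit Decreasing: [7,1] [7] [7] [6,2] [5,3] [5,2] [4,4] → 7 drives.
Total size 53 GB; any packing needs at least ⌈53/8⌉ = 7 drives.
So 7 is already optimal.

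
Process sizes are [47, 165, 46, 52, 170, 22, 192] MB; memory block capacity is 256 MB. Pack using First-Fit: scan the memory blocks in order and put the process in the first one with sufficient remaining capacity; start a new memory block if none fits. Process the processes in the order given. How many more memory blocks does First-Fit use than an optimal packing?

1

First-Fit: [47,165,22] [46,52] [170] [192] → 4 memory blocks.
Total size 694 MB; any packing needs at least ⌈694/256⌉ = 3 memory blocks.
An optimal packing achieves that bound: [192,52] [170,47,22] [165,46] → 3 memory blocks.
Excess: 4 − 3 = 1.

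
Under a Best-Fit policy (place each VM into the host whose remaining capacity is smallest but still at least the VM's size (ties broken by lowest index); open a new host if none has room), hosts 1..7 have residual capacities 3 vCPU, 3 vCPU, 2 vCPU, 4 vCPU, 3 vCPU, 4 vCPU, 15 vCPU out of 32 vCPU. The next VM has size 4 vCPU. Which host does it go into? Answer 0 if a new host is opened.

4

Hosts with room: host 4 (4 vCPU), host 6 (4 vCPU), host 7 (15 vCPU).
Tightest fit is host 4 with 4 vCPU free.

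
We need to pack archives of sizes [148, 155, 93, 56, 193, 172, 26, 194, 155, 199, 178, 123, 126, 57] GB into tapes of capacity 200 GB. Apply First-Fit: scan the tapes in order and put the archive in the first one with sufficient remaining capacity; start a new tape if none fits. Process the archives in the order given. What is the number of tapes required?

11 tapes

Put 148 GB in tape 1; 52 GB remain.
Put 155 GB in tape 2; 45 GB remain.
Put 93 GB in tape 3; 107 GB remain.
Put 56 GB in tape 3; 51 GB remain.
Put 193 GB in tape 4; 7 GB remain.
Put 172 GB in tape 5; 28 GB remain.
Put 26 GB in tape 1; 26 GB remain.
Put 194 GB in tape 6; 6 GB remain.
Put 155 GB in tape 7; 45 GB remain.
Put 199 GB in tape 8; 1 GB remain.
Put 178 GB in tape 9; 22 GB remain.
Put 123 GB in tape 10; 77 GB remain.
Put 126 GB in tape 11; 74 GB remain.
Put 57 GB in tape 10; 20 GB remain.
Final tapes: [148,26] [155] [93,56] [193] [172] [194] [155] [199] [178] [123,57] [126].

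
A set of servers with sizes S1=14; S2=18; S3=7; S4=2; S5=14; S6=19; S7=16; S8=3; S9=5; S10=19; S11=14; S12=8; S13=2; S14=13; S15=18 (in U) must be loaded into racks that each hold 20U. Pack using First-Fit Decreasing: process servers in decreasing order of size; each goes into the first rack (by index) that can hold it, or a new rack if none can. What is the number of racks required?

Sorted descending: 19, 19, 18, 18, 16, 14, 14, 14, 13, 8, 7, 5, 3, 2, 2.
rack 1: place 19U, 1U left
rack 2: place 19U, 1U left
rack 3: place 18U, 2U left
rack 4: place 18U, 2U left
rack 5: place 16U, 4U left
rack 6: place 14U, 6U left
rack 7: place 14U, 6U left
rack 8: place 14U, 6U left
rack 9: place 13U, 7U left
rack 10: place 8U, 12U left
rack 9: place 7U, 0U left
rack 6: place 5U, 1U left
rack 5: place 3U, 1U left
rack 3: place 2U, 0U left
rack 4: place 2U, 0U left

10 racks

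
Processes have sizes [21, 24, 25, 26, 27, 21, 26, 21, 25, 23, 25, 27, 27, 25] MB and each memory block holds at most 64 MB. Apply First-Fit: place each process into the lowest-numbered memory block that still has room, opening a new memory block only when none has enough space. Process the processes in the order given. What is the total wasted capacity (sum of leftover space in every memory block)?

memory block 1: place 21 MB, 43 MB left
memory block 1: place 24 MB, 19 MB left
memory block 2: place 25 MB, 39 MB left
memory block 2: place 26 MB, 13 MB left
memory block 3: place 27 MB, 37 MB left
memory block 3: place 21 MB, 16 MB left
memory block 4: place 26 MB, 38 MB left
memory block 4: place 21 MB, 17 MB left
memory block 5: place 25 MB, 39 MB left
memory block 5: place 23 MB, 16 MB left
memory block 6: place 25 MB, 39 MB left
memory block 6: place 27 MB, 12 MB left
memory block 7: place 27 MB, 37 MB left
memory block 7: place 25 MB, 12 MB left
7 memory blocks × 64 MB = 448 MB; used 343 MB; unused 105 MB.

105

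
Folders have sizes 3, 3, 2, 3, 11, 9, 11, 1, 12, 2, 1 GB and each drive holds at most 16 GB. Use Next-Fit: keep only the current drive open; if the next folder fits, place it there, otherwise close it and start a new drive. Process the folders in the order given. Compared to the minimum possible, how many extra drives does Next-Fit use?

1

Next-Fit: [3,3,2,3] [11] [9] [11,1] [12,2,1] → 5 drives.
Total size 58 GB; any packing needs at least ⌈58/16⌉ = 4 drives.
An optimal packing achieves that bound: [12,3,1] [11,3,2] [11,3,2] [9,1] → 4 drives.
Excess: 5 − 4 = 1.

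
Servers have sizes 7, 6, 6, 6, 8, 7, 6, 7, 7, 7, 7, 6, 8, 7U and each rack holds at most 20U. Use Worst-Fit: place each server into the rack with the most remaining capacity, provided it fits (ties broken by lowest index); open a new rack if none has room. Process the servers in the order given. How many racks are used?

6 racks

rack 1: place 7U, 13U left
rack 1: place 6U, 7U left
rack 1: place 6U, 1U left
rack 2: place 6U, 14U left
rack 2: place 8U, 6U left
rack 3: place 7U, 13U left
rack 3: place 6U, 7U left
rack 3: place 7U, 0U left
rack 4: place 7U, 13U left
rack 4: place 7U, 6U left
rack 5: place 7U, 13U left
rack 5: place 6U, 7U left
rack 6: place 8U, 12U left
rack 6: place 7U, 5U left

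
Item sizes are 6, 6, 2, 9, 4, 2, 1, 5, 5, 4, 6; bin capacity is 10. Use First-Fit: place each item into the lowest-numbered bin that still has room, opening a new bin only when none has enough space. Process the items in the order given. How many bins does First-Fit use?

Put 6 in bin 1; 4 remain.
Put 6 in bin 2; 4 remain.
Put 2 in bin 1; 2 remain.
Put 9 in bin 3; 1 remain.
Put 4 in bin 2; 0 remain.
Put 2 in bin 1; 0 remain.
Put 1 in bin 3; 0 remain.
Put 5 in bin 4; 5 remain.
Put 5 in bin 4; 0 remain.
Put 4 in bin 5; 6 remain.
Put 6 in bin 5; 0 remain.
Final bins: [6,2,2] [6,4] [9,1] [5,5] [4,6].

5 bins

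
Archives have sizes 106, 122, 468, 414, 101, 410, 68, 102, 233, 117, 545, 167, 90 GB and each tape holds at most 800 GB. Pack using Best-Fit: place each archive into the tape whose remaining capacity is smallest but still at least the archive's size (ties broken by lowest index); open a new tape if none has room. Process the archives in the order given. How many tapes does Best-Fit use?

tape 1: place 106 GB, 694 GB left
tape 1: place 122 GB, 572 GB left
tape 1: place 468 GB, 104 GB left
tape 2: place 414 GB, 386 GB left
tape 1: place 101 GB, 3 GB left
tape 3: place 410 GB, 390 GB left
tape 2: place 68 GB, 318 GB left
tape 2: place 102 GB, 216 GB left
tape 3: place 233 GB, 157 GB left
tape 3: place 117 GB, 40 GB left
tape 4: place 545 GB, 255 GB left
tape 2: place 167 GB, 49 GB left
tape 4: place 90 GB, 165 GB left

4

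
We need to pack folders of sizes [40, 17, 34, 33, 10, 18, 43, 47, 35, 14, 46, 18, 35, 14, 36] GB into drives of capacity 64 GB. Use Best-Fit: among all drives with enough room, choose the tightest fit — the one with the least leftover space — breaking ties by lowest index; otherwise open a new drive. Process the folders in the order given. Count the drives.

9

drive 1: place 40 GB, 24 GB left
drive 1: place 17 GB, 7 GB left
drive 2: place 34 GB, 30 GB left
drive 3: place 33 GB, 31 GB left
drive 2: place 10 GB, 20 GB left
drive 2: place 18 GB, 2 GB left
drive 4: place 43 GB, 21 GB left
drive 5: place 47 GB, 17 GB left
drive 6: place 35 GB, 29 GB left
drive 5: place 14 GB, 3 GB left
drive 7: place 46 GB, 18 GB left
drive 7: place 18 GB, 0 GB left
drive 8: place 35 GB, 29 GB left
drive 4: place 14 GB, 7 GB left
drive 9: place 36 GB, 28 GB left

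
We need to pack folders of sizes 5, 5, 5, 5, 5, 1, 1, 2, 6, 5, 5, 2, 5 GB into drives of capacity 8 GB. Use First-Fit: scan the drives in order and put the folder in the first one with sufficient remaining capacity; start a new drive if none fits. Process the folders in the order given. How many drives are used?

9

5 GB → drive 1 (remaining 3 GB)
5 GB → drive 2 (remaining 3 GB)
5 GB → drive 3 (remaining 3 GB)
5 GB → drive 4 (remaining 3 GB)
5 GB → drive 5 (remaining 3 GB)
1 GB → drive 1 (remaining 2 GB)
1 GB → drive 1 (remaining 1 GB)
2 GB → drive 2 (remaining 1 GB)
6 GB → drive 6 (remaining 2 GB)
5 GB → drive 7 (remaining 3 GB)
5 GB → drive 8 (remaining 3 GB)
2 GB → drive 3 (remaining 1 GB)
5 GB → drive 9 (remaining 3 GB)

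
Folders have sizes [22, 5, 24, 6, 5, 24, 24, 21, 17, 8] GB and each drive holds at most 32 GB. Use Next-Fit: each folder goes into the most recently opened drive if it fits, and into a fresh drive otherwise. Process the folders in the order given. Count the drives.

6 drives

Put 22 GB in drive 1; 10 GB remain.
Put 5 GB in drive 1; 5 GB remain.
Put 24 GB in drive 2; 8 GB remain.
Put 6 GB in drive 2; 2 GB remain.
Put 5 GB in drive 3; 27 GB remain.
Put 24 GB in drive 3; 3 GB remain.
Put 24 GB in drive 4; 8 GB remain.
Put 21 GB in drive 5; 11 GB remain.
Put 17 GB in drive 6; 15 GB remain.
Put 8 GB in drive 6; 7 GB remain.
Final drives: [22,5] [24,6] [5,24] [24] [21] [17,8].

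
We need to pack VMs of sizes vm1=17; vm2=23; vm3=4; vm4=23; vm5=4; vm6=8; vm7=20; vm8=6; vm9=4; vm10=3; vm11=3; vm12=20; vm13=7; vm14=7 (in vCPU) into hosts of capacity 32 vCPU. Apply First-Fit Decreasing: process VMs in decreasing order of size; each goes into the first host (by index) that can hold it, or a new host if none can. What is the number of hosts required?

5

Sorted descending: 23, 23, 20, 20, 17, 8, 7, 7, 6, 4, 4, 4, 3, 3.
host 1: place 23 vCPU, 9 vCPU left
host 2: place 23 vCPU, 9 vCPU left
host 3: place 20 vCPU, 12 vCPU left
host 4: place 20 vCPU, 12 vCPU left
host 5: place 17 vCPU, 15 vCPU left
host 1: place 8 vCPU, 1 vCPU left
host 2: place 7 vCPU, 2 vCPU left
host 3: place 7 vCPU, 5 vCPU left
host 4: place 6 vCPU, 6 vCPU left
host 3: place 4 vCPU, 1 vCPU left
host 4: place 4 vCPU, 2 vCPU left
host 5: place 4 vCPU, 11 vCPU left
host 5: place 3 vCPU, 8 vCPU left
host 5: place 3 vCPU, 5 vCPU left
Final hosts: [23,8] [23,7] [20,7,4] [20,6,4] [17,4,3,3].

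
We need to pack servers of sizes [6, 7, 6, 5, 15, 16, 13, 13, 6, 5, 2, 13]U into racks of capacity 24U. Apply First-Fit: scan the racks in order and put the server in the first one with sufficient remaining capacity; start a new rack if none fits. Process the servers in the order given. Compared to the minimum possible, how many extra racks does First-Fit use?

First-Fit: [6,7,6,5] [15,6,2] [16,5] [13] [13] [13] → 6 racks.
Total size 107U; any packing needs at least ⌈107/24⌉ = 5 racks.
An optimal packing achieves that bound: [16,7] [15,6,2] [13,6,5] [13,6,5] [13] → 5 racks.
Excess: 6 − 5 = 1.

1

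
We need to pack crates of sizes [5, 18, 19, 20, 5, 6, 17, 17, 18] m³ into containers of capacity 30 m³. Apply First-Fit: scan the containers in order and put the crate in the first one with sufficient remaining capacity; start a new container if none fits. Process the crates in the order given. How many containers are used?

6

5 m³ → container 1 (remaining 25 m³)
18 m³ → container 1 (remaining 7 m³)
19 m³ → container 2 (remaining 11 m³)
20 m³ → container 3 (remaining 10 m³)
5 m³ → container 1 (remaining 2 m³)
6 m³ → container 2 (remaining 5 m³)
17 m³ → container 4 (remaining 13 m³)
17 m³ → container 5 (remaining 13 m³)
18 m³ → container 6 (remaining 12 m³)
Final containers: [5,18,5] [19,6] [20] [17] [17] [18].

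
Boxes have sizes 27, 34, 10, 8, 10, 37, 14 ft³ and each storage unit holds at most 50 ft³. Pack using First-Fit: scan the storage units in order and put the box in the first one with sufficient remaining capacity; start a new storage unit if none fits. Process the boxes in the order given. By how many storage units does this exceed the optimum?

1

First-Fit: [27,10,8] [34,10] [37] [14] → 4 storage units.
Total size 140 ft³; any packing needs at least ⌈140/50⌉ = 3 storage units.
An optimal packing achieves that bound: [37,10] [34,14] [27,10,8] → 3 storage units.
Excess: 4 − 3 = 1.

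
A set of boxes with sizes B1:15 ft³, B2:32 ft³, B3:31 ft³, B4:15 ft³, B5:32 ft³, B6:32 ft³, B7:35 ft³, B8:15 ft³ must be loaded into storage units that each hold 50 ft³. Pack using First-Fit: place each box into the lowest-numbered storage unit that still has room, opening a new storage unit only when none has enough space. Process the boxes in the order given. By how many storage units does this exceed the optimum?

0

First-Fit: [15,32] [31,15] [32,15] [32] [35] → 5 storage units.
Total size 207 ft³; any packing needs at least ⌈207/50⌉ = 5 storage units.
So 5 is already optimal.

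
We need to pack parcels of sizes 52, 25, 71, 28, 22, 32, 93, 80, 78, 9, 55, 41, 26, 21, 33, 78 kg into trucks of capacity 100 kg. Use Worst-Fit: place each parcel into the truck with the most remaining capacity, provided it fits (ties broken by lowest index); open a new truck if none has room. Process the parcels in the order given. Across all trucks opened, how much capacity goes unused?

156

52 kg → truck 1 (remaining 48 kg)
25 kg → truck 1 (remaining 23 kg)
71 kg → truck 2 (remaining 29 kg)
28 kg → truck 2 (remaining 1 kg)
22 kg → truck 1 (remaining 1 kg)
32 kg → truck 3 (remaining 68 kg)
93 kg → truck 4 (remaining 7 kg)
80 kg → truck 5 (remaining 20 kg)
78 kg → truck 6 (remaining 22 kg)
9 kg → truck 3 (remaining 59 kg)
55 kg → truck 3 (remaining 4 kg)
41 kg → truck 7 (remaining 59 kg)
26 kg → truck 7 (remaining 33 kg)
21 kg → truck 7 (remaining 12 kg)
33 kg → truck 8 (remaining 67 kg)
78 kg → truck 9 (remaining 22 kg)
9 trucks × 100 kg = 900 kg; used 744 kg; unused 156 kg.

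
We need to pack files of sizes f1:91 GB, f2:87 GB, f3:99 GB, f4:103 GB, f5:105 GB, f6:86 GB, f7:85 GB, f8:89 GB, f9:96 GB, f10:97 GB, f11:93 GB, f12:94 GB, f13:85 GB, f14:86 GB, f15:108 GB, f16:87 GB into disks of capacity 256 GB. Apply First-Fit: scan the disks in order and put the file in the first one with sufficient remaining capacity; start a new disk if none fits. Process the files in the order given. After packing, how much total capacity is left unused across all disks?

disk 1: place f1 (91 GB), 165 GB left
disk 1: place f2 (87 GB), 78 GB left
disk 2: place f3 (99 GB), 157 GB left
disk 2: place f4 (103 GB), 54 GB left
disk 3: place f5 (105 GB), 151 GB left
disk 3: place f6 (86 GB), 65 GB left
disk 4: place f7 (85 GB), 171 GB left
disk 4: place f8 (89 GB), 82 GB left
disk 5: place f9 (96 GB), 160 GB left
disk 5: place f10 (97 GB), 63 GB left
disk 6: place f11 (93 GB), 163 GB left
disk 6: place f12 (94 GB), 69 GB left
disk 7: place f13 (85 GB), 171 GB left
disk 7: place f14 (86 GB), 85 GB left
disk 8: place f15 (108 GB), 148 GB left
disk 8: place f16 (87 GB), 61 GB left
8 disks × 256 GB = 2048 GB; used 1491 GB; unused 557 GB.

557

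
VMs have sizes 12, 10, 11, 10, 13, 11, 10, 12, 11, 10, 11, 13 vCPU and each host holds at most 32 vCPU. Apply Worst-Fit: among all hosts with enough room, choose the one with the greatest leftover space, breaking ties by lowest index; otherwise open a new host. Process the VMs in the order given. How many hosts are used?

5

12 vCPU → host 1 (remaining 20 vCPU)
10 vCPU → host 1 (remaining 10 vCPU)
11 vCPU → host 2 (remaining 21 vCPU)
10 vCPU → host 2 (remaining 11 vCPU)
13 vCPU → host 3 (remaining 19 vCPU)
11 vCPU → host 3 (remaining 8 vCPU)
10 vCPU → host 2 (remaining 1 vCPU)
12 vCPU → host 4 (remaining 20 vCPU)
11 vCPU → host 4 (remaining 9 vCPU)
10 vCPU → host 1 (remaining 0 vCPU)
11 vCPU → host 5 (remaining 21 vCPU)
13 vCPU → host 5 (remaining 8 vCPU)
Final hosts: [12,10,10] [11,10,10] [13,11] [12,11] [11,13].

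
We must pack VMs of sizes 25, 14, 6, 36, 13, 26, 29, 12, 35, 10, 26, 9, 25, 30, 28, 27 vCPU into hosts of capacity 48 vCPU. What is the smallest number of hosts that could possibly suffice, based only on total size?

8

Total size = 25 + 14 + 6 + 36 + 13 + 26 + 29 + 12 + 35 + 10 + 26 + 9 + 25 + 30 + 28 + 27 = 351 vCPU.
⌈351 / 48⌉ = 8.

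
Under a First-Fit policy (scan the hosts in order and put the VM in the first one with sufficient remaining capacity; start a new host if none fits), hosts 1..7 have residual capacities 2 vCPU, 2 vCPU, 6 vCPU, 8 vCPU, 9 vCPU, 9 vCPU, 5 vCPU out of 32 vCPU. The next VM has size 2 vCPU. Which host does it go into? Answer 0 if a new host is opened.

Hosts with room: host 1 (2 vCPU), host 2 (2 vCPU), host 3 (6 vCPU), host 4 (8 vCPU), host 5 (9 vCPU), host 6 (9 vCPU), host 7 (5 vCPU).
The first with room is host 1.

1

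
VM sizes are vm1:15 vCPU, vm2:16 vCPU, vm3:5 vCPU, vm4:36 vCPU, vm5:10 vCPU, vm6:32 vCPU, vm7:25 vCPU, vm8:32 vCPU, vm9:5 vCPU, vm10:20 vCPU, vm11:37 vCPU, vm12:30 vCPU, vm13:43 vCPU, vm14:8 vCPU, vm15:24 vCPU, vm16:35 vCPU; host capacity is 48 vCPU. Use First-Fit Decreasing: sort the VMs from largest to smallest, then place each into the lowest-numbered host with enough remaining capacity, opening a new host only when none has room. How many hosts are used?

Sorted descending: 43, 37, 36, 35, 32, 32, 30, 25, 24, 20, 16, 15, 10, 8, 5, 5.
host 1: place 43 vCPU, 5 vCPU left
host 2: place 37 vCPU, 11 vCPU left
host 3: place 36 vCPU, 12 vCPU left
host 4: place 35 vCPU, 13 vCPU left
host 5: place 32 vCPU, 16 vCPU left
host 6: place 32 vCPU, 16 vCPU left
host 7: place 30 vCPU, 18 vCPU left
host 8: place 25 vCPU, 23 vCPU left
host 9: place 24 vCPU, 24 vCPU left
host 8: place 20 vCPU, 3 vCPU left
host 5: place 16 vCPU, 0 vCPU left
host 6: place 15 vCPU, 1 vCPU left
host 2: place 10 vCPU, 1 vCPU left
host 3: place 8 vCPU, 4 vCPU left
host 1: place 5 vCPU, 0 vCPU left
host 4: place 5 vCPU, 8 vCPU left

9 hosts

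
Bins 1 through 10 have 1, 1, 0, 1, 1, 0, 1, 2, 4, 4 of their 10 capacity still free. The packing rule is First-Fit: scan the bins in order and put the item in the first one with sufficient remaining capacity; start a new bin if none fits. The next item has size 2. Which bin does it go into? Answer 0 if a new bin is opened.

Bins with room: bin 8 (2), bin 9 (4), bin 10 (4).
The first with room is bin 8.

8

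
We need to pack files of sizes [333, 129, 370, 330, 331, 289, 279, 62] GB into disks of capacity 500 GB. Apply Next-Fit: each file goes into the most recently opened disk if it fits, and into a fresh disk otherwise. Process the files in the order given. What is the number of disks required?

6

Put 333 GB in disk 1; 167 GB remain.
Put 129 GB in disk 1; 38 GB remain.
Put 370 GB in disk 2; 130 GB remain.
Put 330 GB in disk 3; 170 GB remain.
Put 331 GB in disk 4; 169 GB remain.
Put 289 GB in disk 5; 211 GB remain.
Put 279 GB in disk 6; 221 GB remain.
Put 62 GB in disk 6; 159 GB remain.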